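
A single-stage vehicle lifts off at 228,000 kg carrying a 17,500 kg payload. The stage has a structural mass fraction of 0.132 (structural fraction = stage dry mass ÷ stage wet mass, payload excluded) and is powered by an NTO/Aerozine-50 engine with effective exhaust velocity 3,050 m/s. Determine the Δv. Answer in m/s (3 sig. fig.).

Δv ≈ 4930 m/s

Stage wet mass = m₀ − payload = 228,000 − 17,500 = 210,500 kg.
Stage dry mass = ε × stage wet mass = 0.132 × 210,500 = 27,786 kg.
Burnout mass m_f = stage dry + payload = 27,786 + 17,500 = 45,286 kg.
Using Δv = v_e ln(m₀/m_f): Δv = v_e · ln(228,000/45,286) = 3050.0 × ln(5.035) = 3050.0 × 1.6163 ≈ 4930 m/s.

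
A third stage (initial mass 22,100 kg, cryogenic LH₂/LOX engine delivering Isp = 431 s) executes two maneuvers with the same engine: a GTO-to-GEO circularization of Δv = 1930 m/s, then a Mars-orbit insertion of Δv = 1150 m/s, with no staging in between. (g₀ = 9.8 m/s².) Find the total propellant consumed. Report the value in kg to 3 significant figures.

v_e = Isp · g₀ = 431 × 9.8 = 4223.8 m/s.
After the first burn: m = 22100 × exp(−1930/4223.8) = 22100 × 0.63322 = 13,994.2 kg.
After the second burn: m = 13,994.2 × exp(−1150/4223.8) = 13,994.2 × 0.76165 = 10,658.7 kg.
Total propellant = m₀ − m_final = 22100 − 10,658.7 = 11,441.3 kg.

total propellant consumed ≈ 11400 kg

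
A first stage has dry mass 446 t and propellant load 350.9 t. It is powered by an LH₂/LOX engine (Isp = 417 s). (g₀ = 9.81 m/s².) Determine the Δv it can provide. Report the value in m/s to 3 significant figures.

v_e = Isp · g₀ = 417 × 9.81 = 4090.8 m/s.
m₀ = m_dry + m_prop = 446 + 350.9 = 796.9 t.
Δv = v_e · ln(m₀/m_f) = 4090.8 × ln(1.787) = 4090.8 × 0.5804 ≈ 2374.3 m/s.

Δv ≈ 2370 m/s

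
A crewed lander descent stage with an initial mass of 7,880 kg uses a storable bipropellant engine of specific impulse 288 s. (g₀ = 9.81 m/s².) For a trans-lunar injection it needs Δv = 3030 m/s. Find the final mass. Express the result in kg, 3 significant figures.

v_e = Isp · g₀ = 288 × 9.81 = 2825.3 m/s.
By the Tsiolkovsky rocket equation, m₀/m_f = exp(Δv / v_e) = exp(3030 / 2825.3) = exp(1.0725) = 2.9226.
m_f = m₀ / 2.9226 = 7,880 / 2.9226 = 2,696.23 kg.

final mass ≈ 2700 kg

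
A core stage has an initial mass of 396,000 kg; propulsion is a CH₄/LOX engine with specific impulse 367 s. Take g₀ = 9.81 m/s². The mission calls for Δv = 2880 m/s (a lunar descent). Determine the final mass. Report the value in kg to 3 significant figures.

final mass ≈ 178000 kg

v_e = Isp · g₀ = 367 × 9.81 = 3600.3 m/s.
From the ideal rocket equation, m₀/m_f = exp(Δv / v_e) = exp(2880 / 3600.3) = exp(0.7999) = 2.2254.
m_f = m₀ / 2.2254 = 396,000 / 2.2254 = 177,946 kg.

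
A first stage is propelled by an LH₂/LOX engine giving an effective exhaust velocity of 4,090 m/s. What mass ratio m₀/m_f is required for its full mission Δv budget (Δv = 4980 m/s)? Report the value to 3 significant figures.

mass ratio ≈ 3.38

Using Δv = v_e ln(m₀/m_f): m₀/m_f = exp(Δv / v_e) = exp(4980 / 4090.0) = exp(1.2176) = 3.3791.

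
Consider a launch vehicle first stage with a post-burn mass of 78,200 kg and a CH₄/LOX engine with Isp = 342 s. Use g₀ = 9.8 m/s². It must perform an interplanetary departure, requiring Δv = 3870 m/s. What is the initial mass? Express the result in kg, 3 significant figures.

v_e = Isp · g₀ = 342 × 9.8 = 3351.6 m/s.
Using Δv = v_e ln(m₀/m_f): m₀/m_f = exp(Δv / v_e) = exp(3870 / 3351.6) = exp(1.1547) = 3.1730.
m₀ = m_f × 3.1730 = 78,200 × 3.1730 = 248,129 kg.

initial mass ≈ 248000 kg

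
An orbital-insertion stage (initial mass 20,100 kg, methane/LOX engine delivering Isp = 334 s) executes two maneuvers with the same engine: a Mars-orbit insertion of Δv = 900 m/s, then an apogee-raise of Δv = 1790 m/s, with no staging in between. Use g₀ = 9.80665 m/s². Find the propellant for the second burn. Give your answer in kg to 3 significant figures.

v_e = Isp · g₀ = 334 × 9.80665 = 3275.4 m/s.
After the first burn: m = 20100 × exp(−900/3275.4) = 20100 × 0.75974 = 15,270.8 kg.
After the second burn: m = 15,270.8 × exp(−1790/3275.4) = 15,270.8 × 0.57898 = 8,841.49 kg.
Second-burn propellant = 15,270.8 − 8,841.49 = 6,429.31 kg.

propellant for the second burn ≈ 6430 kg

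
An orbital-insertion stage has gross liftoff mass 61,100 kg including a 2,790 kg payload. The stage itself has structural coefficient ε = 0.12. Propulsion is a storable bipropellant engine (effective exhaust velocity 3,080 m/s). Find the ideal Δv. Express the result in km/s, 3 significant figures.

Stage wet mass = m₀ − payload = 61,100 − 2,790 = 58,310 kg.
Stage dry mass = ε × stage wet mass = 0.12 × 58,310 = 6,997.2 kg.
Burnout mass m_f = stage dry + payload = 6,997.2 + 2,790 = 9,787.2 kg.
Δv = v_e · ln(61,100/9,787.2) = 3080.0 × ln(6.243) = 3080.0 × 1.8314 ≈ 5641 m/s.

Δv ≈ 5.64 km/s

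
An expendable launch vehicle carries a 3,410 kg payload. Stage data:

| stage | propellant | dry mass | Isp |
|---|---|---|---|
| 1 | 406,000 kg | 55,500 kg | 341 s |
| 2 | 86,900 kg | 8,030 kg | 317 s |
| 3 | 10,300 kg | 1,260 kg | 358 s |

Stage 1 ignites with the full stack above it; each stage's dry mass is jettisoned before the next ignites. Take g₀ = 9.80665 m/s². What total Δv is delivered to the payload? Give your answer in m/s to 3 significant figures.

Ignition mass of stage 1 = 406,000+55,500 + 86,900+8,030 + 10,300+1,260 + 3,410 = 571,400 kg.
Stage 1: m₀ = 571,400 kg, m_f = 571,400 − 406,000 = 165,400 kg; Δv = 341×9.80665×ln(3.455) = 3344.1×1.2397 ≈ 4146 m/s.
Stage 2: m₀ = 109,900 kg, m_f = 109,900 − 86,900 = 23,000 kg; Δv = 317×9.80665×ln(4.778) = 3108.7×1.5641 ≈ 4862 m/s.
Stage 3: m₀ = 14,970 kg, m_f = 14,970 − 10,300 = 4,670 kg; Δv = 358×9.80665×ln(3.206) = 3510.8×1.1649 ≈ 4090 m/s.
Total Δv = 4146 + 4862 + 4090 = 13098 m/s.

Δv ≈ 13100 m/s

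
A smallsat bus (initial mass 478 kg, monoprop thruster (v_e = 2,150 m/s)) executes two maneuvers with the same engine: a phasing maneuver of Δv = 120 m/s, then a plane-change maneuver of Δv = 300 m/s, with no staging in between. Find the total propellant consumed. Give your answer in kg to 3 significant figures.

After the first burn: m = 478 × exp(−120/2150.0) = 478 × 0.94572 = 452.054 kg.
After the second burn: m = 452.054 × exp(−300/2150.0) = 452.054 × 0.86976 = 393.178 kg.
Total propellant = m₀ − m_final = 478 − 393.178 = 84.822 kg.

total propellant consumed ≈ 84.8 kg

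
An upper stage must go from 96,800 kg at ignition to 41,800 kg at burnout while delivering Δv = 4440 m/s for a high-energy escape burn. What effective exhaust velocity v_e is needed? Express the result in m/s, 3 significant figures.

ln(m₀/m_f) = ln(96800/41800) = ln(2.316) = 0.8398.
v_e = Δv / ln(m₀/m_f) = 4440 / 0.8398 = 5287.3 m/s.

v_e ≈ 5290 m/s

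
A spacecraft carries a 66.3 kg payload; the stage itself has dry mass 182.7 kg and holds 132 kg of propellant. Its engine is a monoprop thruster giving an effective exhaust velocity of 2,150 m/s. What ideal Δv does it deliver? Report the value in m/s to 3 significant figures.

Δv ≈ 914 m/s

m₀ = payload + dry + propellant = 66.3 + 182.7 + 132 = 381 kg.
m_f = payload + dry = 66.3 + 182.7 = 249 kg.
Rocket equation: Δv = v_e · ln(m₀/m_f) = 2150.0 × ln(1.53) = 2150.0 × 0.4253 ≈ 914.5 m/s.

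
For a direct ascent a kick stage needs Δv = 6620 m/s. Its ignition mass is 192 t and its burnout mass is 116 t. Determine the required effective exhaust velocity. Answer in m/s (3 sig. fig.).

ln(m₀/m_f) = ln(192000/116000) = ln(1.655) = 0.5039.
v_e = Δv / ln(m₀/m_f) = 6620 / 0.5039 = 13137.4 m/s.

v_e ≈ 13100 m/s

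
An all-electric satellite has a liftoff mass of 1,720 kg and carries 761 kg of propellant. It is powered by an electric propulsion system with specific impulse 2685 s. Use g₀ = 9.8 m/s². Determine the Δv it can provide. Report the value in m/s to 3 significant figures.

v_e = Isp · g₀ = 2685 × 9.8 = 26313.0 m/s.
m_f = m₀ − m_prop = 1,720 − 761 = 959 kg.
Rocket equation: Δv = v_e · ln(m₀/m_f) = 26313.0 × ln(1.794) = 26313.0 × 0.5842 ≈ 15371.8 m/s.

Δv ≈ 15400 m/s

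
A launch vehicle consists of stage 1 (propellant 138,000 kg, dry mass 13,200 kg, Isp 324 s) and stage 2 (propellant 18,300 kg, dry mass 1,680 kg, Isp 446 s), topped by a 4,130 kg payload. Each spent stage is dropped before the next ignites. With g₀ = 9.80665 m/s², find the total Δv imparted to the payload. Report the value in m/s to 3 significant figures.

Δv ≈ 11100 m/s

Ignition mass of stage 1 = 138,000+13,200 + 18,300+1,680 + 4,130 = 175,310 kg.
Stage 1: m₀ = 175,310 kg, m_f = 175,310 − 138,000 = 37,310 kg; Δv = 324×9.80665×ln(4.699) = 3177.4×1.5473 ≈ 4916 m/s.
Stage 2: m₀ = 24,110 kg, m_f = 24,110 − 18,300 = 5,810 kg; Δv = 446×9.80665×ln(4.15) = 4373.8×1.4230 ≈ 6224 m/s.
Total Δv = 4916 + 6224 = 11140 m/s.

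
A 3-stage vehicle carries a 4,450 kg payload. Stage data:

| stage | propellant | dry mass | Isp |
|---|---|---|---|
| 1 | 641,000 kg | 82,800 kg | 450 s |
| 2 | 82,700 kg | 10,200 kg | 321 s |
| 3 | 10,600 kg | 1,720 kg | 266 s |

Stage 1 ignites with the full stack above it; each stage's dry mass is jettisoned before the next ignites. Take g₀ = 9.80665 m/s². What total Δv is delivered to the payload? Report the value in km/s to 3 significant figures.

Δv ≈ 13.5 km/s

Ignition mass of stage 1 = 641,000+82,800 + 82,700+10,200 + 10,600+1,720 + 4,450 = 833,470 kg.
Stage 1: m₀ = 833,470 kg, m_f = 833,470 − 641,000 = 192,470 kg; Δv = 450×9.80665×ln(4.33) = 4413.0×1.4657 ≈ 6468 m/s.
Stage 2: m₀ = 109,670 kg, m_f = 109,670 − 82,700 = 26,970 kg; Δv = 321×9.80665×ln(4.066) = 3147.9×1.4028 ≈ 4416 m/s.
Stage 3: m₀ = 16,770 kg, m_f = 16,770 − 10,600 = 6,170 kg; Δv = 266×9.80665×ln(2.718) = 2608.6×0.9999 ≈ 2608 m/s.
Total Δv = 6468 + 4416 + 2608 = 13492 m/s.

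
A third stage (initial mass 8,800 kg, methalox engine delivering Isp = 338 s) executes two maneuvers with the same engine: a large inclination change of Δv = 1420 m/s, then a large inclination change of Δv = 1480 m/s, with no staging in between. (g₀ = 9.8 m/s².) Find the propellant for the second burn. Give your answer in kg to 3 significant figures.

propellant for the second burn ≈ 2070 kg

v_e = Isp · g₀ = 338 × 9.8 = 3312.4 m/s.
After the first burn: m = 8800 × exp(−1420/3312.4) = 8800 × 0.65136 = 5,731.97 kg.
After the second burn: m = 5,731.97 × exp(−1480/3312.4) = 5,731.97 × 0.63967 = 3,666.57 kg.
Second-burn propellant = 5,731.97 − 3,666.57 = 2,065.4 kg.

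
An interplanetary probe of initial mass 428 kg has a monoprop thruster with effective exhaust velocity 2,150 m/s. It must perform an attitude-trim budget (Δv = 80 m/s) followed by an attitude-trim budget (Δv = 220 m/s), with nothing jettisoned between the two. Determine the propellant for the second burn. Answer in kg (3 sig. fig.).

propellant for the second burn ≈ 40.1 kg

After the first burn: m = 428 × exp(−80/2150.0) = 428 × 0.96347 = 412.365 kg.
After the second burn: m = 412.365 × exp(−220/2150.0) = 412.365 × 0.90274 = 372.258 kg.
Second-burn propellant = 412.365 − 372.258 = 40.107 kg.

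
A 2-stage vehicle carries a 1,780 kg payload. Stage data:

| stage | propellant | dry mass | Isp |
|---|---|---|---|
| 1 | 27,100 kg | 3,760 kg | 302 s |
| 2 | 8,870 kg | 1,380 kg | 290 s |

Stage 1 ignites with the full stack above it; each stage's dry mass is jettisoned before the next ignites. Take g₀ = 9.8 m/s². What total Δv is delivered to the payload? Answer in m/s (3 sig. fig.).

Δv ≈ 6760 m/s

Ignition mass of stage 1 = 27,100+3,760 + 8,870+1,380 + 1,780 = 42,890 kg.
Stage 1: m₀ = 42,890 kg, m_f = 42,890 − 27,100 = 15,790 kg; Δv = 302×9.8×ln(2.716) = 2959.6×0.9993 ≈ 2957 m/s.
Stage 2: m₀ = 12,030 kg, m_f = 12,030 − 8,870 = 3,160 kg; Δv = 290×9.8×ln(3.807) = 2842.0×1.3368 ≈ 3799 m/s.
Total Δv = 2957 + 3799 = 6756 m/s.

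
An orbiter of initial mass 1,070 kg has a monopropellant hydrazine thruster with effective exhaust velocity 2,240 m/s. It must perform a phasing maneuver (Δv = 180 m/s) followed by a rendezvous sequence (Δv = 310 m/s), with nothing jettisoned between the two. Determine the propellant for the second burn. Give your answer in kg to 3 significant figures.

After the first burn: m = 1070 × exp(−180/2240.0) = 1070 × 0.92279 = 987.385 kg.
After the second burn: m = 987.385 × exp(−310/2240.0) = 987.385 × 0.87076 = 859.775 kg.
Second-burn propellant = 987.385 − 859.775 = 127.61 kg.

propellant for the second burn ≈ 128 kg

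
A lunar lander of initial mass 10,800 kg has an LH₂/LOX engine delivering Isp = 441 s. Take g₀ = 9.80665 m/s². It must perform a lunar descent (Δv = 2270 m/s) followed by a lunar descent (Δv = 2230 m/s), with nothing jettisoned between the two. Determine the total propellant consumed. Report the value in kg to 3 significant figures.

total propellant consumed ≈ 6980 kg

v_e = Isp · g₀ = 441 × 9.80665 = 4324.7 m/s.
After the first burn: m = 10800 × exp(−2270/4324.7) = 10800 × 0.59162 = 6,389.5 kg.
After the second burn: m = 6,389.5 × exp(−2230/4324.7) = 6,389.5 × 0.59712 = 3,815.3 kg.
Total propellant = m₀ − m_final = 10800 − 3,815.3 = 6,984.7 kg.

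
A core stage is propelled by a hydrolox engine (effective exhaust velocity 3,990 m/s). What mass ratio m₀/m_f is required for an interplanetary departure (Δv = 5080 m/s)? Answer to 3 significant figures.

mass ratio ≈ 3.57

Rocket equation: m₀/m_f = exp(Δv / v_e) = exp(5080 / 3990.0) = exp(1.2732) = 3.5722.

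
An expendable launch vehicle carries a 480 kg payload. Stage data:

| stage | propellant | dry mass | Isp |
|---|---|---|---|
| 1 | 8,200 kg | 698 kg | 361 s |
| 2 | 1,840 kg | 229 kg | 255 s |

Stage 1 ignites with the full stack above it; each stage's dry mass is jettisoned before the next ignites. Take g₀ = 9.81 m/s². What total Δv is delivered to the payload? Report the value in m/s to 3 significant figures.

Δv ≈ 7660 m/s

Ignition mass of stage 1 = 8,200+698 + 1,840+229 + 480 = 11,447 kg.
Stage 1: m₀ = 11,447 kg, m_f = 11,447 − 8,200 = 3,247 kg; Δv = 361×9.81×ln(3.525) = 3541.4×1.2600 ≈ 4462 m/s.
Stage 2: m₀ = 2,549 kg, m_f = 2,549 − 1,840 = 709 kg; Δv = 255×9.81×ln(3.595) = 2501.6×1.2796 ≈ 3201 m/s.
Total Δv = 4462 + 3201 = 7663 m/s.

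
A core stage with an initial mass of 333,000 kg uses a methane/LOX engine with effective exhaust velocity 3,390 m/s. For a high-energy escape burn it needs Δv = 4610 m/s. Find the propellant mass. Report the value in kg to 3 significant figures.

propellant mass ≈ 248000 kg

m₀/m_f = exp(Δv / v_e) = exp(4610 / 3390.0) = exp(1.3599) = 3.8957.
m_f = 333,000 / 3.8957 = 85,478.9 kg, so propellant = m₀ − m_f = 333,000 − 85,478.9 = 247,521.1 kg.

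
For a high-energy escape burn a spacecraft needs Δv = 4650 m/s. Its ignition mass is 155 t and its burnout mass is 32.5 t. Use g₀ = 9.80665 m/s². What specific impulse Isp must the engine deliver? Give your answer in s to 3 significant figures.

Isp ≈ 304 s

ln(m₀/m_f) = ln(155000/32500) = ln(4.769) = 1.5622.
v_e = Δv / ln(m₀/m_f) = 4650 / 1.5622 = 2976.6 m/s.
Isp = v_e / g₀ = 2976.6 / 9.80665 = 303.5 s.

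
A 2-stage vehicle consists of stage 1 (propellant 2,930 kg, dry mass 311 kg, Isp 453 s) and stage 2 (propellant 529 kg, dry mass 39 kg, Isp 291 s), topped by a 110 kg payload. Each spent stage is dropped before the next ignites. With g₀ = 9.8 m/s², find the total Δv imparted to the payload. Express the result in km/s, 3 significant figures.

Ignition mass of stage 1 = 2,930+311 + 529+39 + 110 = 3,919 kg.
Stage 1: m₀ = 3,919 kg, m_f = 3,919 − 2,930 = 989 kg; Δv = 453×9.8×ln(3.963) = 4439.4×1.3769 ≈ 6113 m/s.
Stage 2: m₀ = 678 kg, m_f = 678 − 529 = 149 kg; Δv = 291×9.8×ln(4.55) = 2851.8×1.5152 ≈ 4321 m/s.
Total Δv = 6113 + 4321 = 10434 m/s.

Δv ≈ 10.4 km/s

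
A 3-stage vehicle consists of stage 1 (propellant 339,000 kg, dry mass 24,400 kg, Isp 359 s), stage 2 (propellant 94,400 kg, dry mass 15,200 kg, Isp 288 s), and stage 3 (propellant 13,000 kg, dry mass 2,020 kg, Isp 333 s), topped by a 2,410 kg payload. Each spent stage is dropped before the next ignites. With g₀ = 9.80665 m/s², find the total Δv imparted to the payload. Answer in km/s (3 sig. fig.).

Δv ≈ 12.4 km/s

Ignition mass of stage 1 = 339,000+24,400 + 94,400+15,200 + 13,000+2,020 + 2,410 = 490,430 kg.
Stage 1: m₀ = 490,430 kg, m_f = 490,430 − 339,000 = 151,430 kg; Δv = 359×9.80665×ln(3.239) = 3520.6×1.1752 ≈ 4137 m/s.
Stage 2: m₀ = 127,030 kg, m_f = 127,030 − 94,400 = 32,630 kg; Δv = 288×9.80665×ln(3.893) = 2824.3×1.3592 ≈ 3839 m/s.
Stage 3: m₀ = 17,430 kg, m_f = 17,430 − 13,000 = 4,430 kg; Δv = 333×9.80665×ln(3.935) = 3265.6×1.3698 ≈ 4473 m/s.
Total Δv = 4137 + 3839 + 4473 = 12449 m/s.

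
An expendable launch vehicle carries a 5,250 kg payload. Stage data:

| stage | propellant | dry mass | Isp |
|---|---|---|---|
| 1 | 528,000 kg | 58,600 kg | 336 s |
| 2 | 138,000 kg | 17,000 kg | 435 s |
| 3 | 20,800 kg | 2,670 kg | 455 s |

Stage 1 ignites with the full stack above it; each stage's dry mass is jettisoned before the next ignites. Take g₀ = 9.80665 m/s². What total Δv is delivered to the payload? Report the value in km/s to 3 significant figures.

Ignition mass of stage 1 = 528,000+58,600 + 138,000+17,000 + 20,800+2,670 + 5,250 = 770,320 kg.
Stage 1: m₀ = 770,320 kg, m_f = 770,320 − 528,000 = 242,320 kg; Δv = 336×9.80665×ln(3.179) = 3295.0×1.1565 ≈ 3811 m/s.
Stage 2: m₀ = 183,720 kg, m_f = 183,720 − 138,000 = 45,720 kg; Δv = 435×9.80665×ln(4.018) = 4265.9×1.3909 ≈ 5933 m/s.
Stage 3: m₀ = 28,720 kg, m_f = 28,720 − 20,800 = 7,920 kg; Δv = 455×9.80665×ln(3.626) = 4462.0×1.2882 ≈ 5748 m/s.
Total Δv = 3811 + 5933 + 5748 = 15492 m/s.

Δv ≈ 15.5 km/s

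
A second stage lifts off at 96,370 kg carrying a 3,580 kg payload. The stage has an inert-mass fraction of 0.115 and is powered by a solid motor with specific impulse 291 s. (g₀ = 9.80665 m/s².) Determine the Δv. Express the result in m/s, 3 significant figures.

Stage wet mass = m₀ − payload = 96,370 − 3,580 = 92,790 kg.
Stage dry mass = ε × stage wet mass = 0.115 × 92,790 = 10,670.9 kg.
Burnout mass m_f = stage dry + payload = 10,670.9 + 3,580 = 14,250.9 kg.
v_e = Isp · g₀ = 291 × 9.80665 = 2853.7 m/s.
Rocket equation: Δv = v_e · ln(96,370/14,250.9) = 2853.7 × ln(6.762) = 2853.7 × 1.9114 ≈ 5455 m/s.

Δv ≈ 5450 m/s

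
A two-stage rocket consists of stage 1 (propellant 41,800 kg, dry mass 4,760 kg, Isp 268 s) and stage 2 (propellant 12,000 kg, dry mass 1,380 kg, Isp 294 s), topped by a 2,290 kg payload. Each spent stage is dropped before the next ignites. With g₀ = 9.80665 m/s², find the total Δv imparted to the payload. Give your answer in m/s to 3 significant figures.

Δv ≈ 7110 m/s

Ignition mass of stage 1 = 41,800+4,760 + 12,000+1,380 + 2,290 = 62,230 kg.
Stage 1: m₀ = 62,230 kg, m_f = 62,230 − 41,800 = 20,430 kg; Δv = 268×9.80665×ln(3.046) = 2628.2×1.1138 ≈ 2927 m/s.
Stage 2: m₀ = 15,670 kg, m_f = 15,670 − 12,000 = 3,670 kg; Δv = 294×9.80665×ln(4.27) = 2883.2×1.4516 ≈ 4185 m/s.
Total Δv = 2927 + 4185 = 7112 m/s.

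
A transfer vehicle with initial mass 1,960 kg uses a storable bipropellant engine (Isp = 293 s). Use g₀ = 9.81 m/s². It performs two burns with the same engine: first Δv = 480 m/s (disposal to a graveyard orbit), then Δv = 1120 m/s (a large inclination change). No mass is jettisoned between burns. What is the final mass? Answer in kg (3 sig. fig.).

final mass ≈ 1120 kg

v_e = Isp · g₀ = 293 × 9.81 = 2874.3 m/s.
After the first burn: m = 1960 × exp(−480/2874.3) = 1960 × 0.84620 = 1,658.55 kg.
After the second burn: m = 1,658.55 × exp(−1120/2874.3) = 1,658.55 × 0.67729 = 1,123.32 kg.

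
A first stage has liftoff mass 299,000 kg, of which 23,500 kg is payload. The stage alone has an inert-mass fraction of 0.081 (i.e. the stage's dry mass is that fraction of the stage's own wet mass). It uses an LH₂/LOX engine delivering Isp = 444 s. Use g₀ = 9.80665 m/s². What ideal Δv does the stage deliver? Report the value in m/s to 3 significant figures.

Δv ≈ 8170 m/s

Stage wet mass = m₀ − payload = 299,000 − 23,500 = 275,500 kg.
Stage dry mass = ε × stage wet mass = 0.081 × 275,500 = 22,315.5 kg.
Burnout mass m_f = stage dry + payload = 22,315.5 + 23,500 = 45,815.5 kg.
v_e = Isp · g₀ = 444 × 9.80665 = 4354.2 m/s.
Using Δv = v_e ln(m₀/m_f): Δv = v_e · ln(299,000/45,815.5) = 4354.2 × ln(6.526) = 4354.2 × 1.8758 ≈ 8168 m/s.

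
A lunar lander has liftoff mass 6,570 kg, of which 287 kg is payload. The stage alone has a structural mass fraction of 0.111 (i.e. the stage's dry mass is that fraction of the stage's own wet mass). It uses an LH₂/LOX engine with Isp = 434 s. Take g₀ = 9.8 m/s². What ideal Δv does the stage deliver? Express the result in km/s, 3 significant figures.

Stage wet mass = m₀ − payload = 6,570 − 287 = 6,283 kg.
Stage dry mass = ε × stage wet mass = 0.111 × 6,283 = 697.413 kg.
Burnout mass m_f = stage dry + payload = 697.413 + 287 = 984.413 kg.
v_e = Isp · g₀ = 434 × 9.8 = 4253.2 m/s.
From the ideal rocket equation, Δv = v_e · ln(6,570/984.413) = 4253.2 × ln(6.674) = 4253.2 × 1.8982 ≈ 8074 m/s.

Δv ≈ 8.07 km/s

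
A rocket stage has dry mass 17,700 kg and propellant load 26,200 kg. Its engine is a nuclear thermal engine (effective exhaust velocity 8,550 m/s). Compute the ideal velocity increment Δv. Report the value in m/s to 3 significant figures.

m₀ = m_dry + m_prop = 17,700 + 26,200 = 43,900 kg.
Δv = v_e · ln(m₀/m_f) = 8550.0 × ln(2.48) = 8550.0 × 0.9083 ≈ 7766.4 m/s.

Δv ≈ 7770 m/s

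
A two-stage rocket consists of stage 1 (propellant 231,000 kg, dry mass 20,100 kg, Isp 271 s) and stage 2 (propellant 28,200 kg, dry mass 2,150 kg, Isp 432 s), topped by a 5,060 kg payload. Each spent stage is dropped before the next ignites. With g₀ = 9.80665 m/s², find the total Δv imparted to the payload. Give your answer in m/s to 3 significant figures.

Ignition mass of stage 1 = 231,000+20,100 + 28,200+2,150 + 5,060 = 286,510 kg.
Stage 1: m₀ = 286,510 kg, m_f = 286,510 − 231,000 = 55,510 kg; Δv = 271×9.80665×ln(5.161) = 2657.6×1.6412 ≈ 4362 m/s.
Stage 2: m₀ = 35,410 kg, m_f = 35,410 − 28,200 = 7,210 kg; Δv = 432×9.80665×ln(4.911) = 4236.5×1.5915 ≈ 6742 m/s.
Total Δv = 4362 + 6742 = 11104 m/s.

Δv ≈ 11100 m/s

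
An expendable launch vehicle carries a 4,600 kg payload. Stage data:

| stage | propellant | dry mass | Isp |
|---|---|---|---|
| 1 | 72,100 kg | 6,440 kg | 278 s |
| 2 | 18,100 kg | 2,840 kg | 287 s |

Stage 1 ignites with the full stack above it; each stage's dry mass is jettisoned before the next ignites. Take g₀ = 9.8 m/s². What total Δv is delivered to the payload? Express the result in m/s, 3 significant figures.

Δv ≈ 6680 m/s

Ignition mass of stage 1 = 72,100+6,440 + 18,100+2,840 + 4,600 = 104,080 kg.
Stage 1: m₀ = 104,080 kg, m_f = 104,080 − 72,100 = 31,980 kg; Δv = 278×9.8×ln(3.255) = 2724.4×1.1800 ≈ 3215 m/s.
Stage 2: m₀ = 25,540 kg, m_f = 25,540 − 18,100 = 7,440 kg; Δv = 287×9.8×ln(3.433) = 2812.6×1.2334 ≈ 3469 m/s.
Total Δv = 3215 + 3469 = 6684 m/s.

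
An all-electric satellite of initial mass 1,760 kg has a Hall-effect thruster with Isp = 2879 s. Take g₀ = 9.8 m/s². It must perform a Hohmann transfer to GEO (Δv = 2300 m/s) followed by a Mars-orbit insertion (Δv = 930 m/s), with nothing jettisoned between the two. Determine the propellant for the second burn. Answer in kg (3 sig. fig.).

v_e = Isp · g₀ = 2879 × 9.8 = 28214.2 m/s.
After the first burn: m = 1760 × exp(−2300/28214.2) = 1760 × 0.92171 = 1,622.21 kg.
After the second burn: m = 1,622.21 × exp(−930/28214.2) = 1,622.21 × 0.96758 = 1,569.62 kg.
Second-burn propellant = 1,622.21 − 1,569.62 = 52.59 kg.

propellant for the second burn ≈ 52.6 kg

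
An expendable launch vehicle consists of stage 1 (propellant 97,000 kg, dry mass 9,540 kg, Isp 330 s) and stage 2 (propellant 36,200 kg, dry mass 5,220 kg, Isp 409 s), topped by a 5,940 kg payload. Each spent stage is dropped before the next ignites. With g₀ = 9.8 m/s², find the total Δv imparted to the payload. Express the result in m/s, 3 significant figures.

Ignition mass of stage 1 = 97,000+9,540 + 36,200+5,220 + 5,940 = 153,900 kg.
Stage 1: m₀ = 153,900 kg, m_f = 153,900 − 97,000 = 56,900 kg; Δv = 330×9.8×ln(2.705) = 3234.0×0.9950 ≈ 3218 m/s.
Stage 2: m₀ = 47,360 kg, m_f = 47,360 − 36,200 = 11,160 kg; Δv = 409×9.8×ln(4.244) = 4008.2×1.4454 ≈ 5794 m/s.
Total Δv = 3218 + 5794 = 9012 m/s.

Δv ≈ 9010 m/s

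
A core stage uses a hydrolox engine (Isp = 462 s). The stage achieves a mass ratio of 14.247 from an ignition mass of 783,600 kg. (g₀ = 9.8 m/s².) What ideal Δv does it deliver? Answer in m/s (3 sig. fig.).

Δv ≈ 12000 m/s

v_e = Isp · g₀ = 462 × 9.8 = 4527.6 m/s.
Using Δv = v_e ln(m₀/m_f): Δv = v_e · ln(14.247) = 4527.6 × 2.6565 ≈ 12027.8 m/s.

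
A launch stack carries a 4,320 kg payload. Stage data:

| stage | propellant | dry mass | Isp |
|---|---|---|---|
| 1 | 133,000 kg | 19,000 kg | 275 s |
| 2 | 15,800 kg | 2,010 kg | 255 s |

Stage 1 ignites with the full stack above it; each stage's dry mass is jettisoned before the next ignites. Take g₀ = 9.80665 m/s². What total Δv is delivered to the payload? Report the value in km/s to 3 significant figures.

Δv ≈ 7.02 km/s

Ignition mass of stage 1 = 133,000+19,000 + 15,800+2,010 + 4,320 = 174,130 kg.
Stage 1: m₀ = 174,130 kg, m_f = 174,130 − 133,000 = 41,130 kg; Δv = 275×9.80665×ln(4.234) = 2696.8×1.4431 ≈ 3892 m/s.
Stage 2: m₀ = 22,130 kg, m_f = 22,130 − 15,800 = 6,330 kg; Δv = 255×9.80665×ln(3.496) = 2500.7×1.2516 ≈ 3130 m/s.
Total Δv = 3892 + 3130 = 7022 m/s.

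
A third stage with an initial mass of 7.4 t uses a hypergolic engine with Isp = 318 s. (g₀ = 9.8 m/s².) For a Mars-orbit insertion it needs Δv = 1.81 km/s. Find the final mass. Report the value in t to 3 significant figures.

final mass ≈ 4.14 t

v_e = Isp · g₀ = 318 × 9.8 = 3116.4 m/s.
m₀/m_f = exp(Δv / v_e) = exp(1810 / 3116.4) = exp(0.5808) = 1.7875.
m_f = m₀ / 1.7875 = 7.4 / 1.7875 = 4.13986 t.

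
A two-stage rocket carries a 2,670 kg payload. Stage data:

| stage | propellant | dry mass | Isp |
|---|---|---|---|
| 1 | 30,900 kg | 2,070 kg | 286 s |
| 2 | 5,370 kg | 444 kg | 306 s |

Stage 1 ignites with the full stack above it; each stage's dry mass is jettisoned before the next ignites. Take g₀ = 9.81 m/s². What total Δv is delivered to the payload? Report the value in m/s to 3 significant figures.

Ignition mass of stage 1 = 30,900+2,070 + 5,370+444 + 2,670 = 41,454 kg.
Stage 1: m₀ = 41,454 kg, m_f = 41,454 − 30,900 = 10,554 kg; Δv = 286×9.81×ln(3.928) = 2805.7×1.3681 ≈ 3838 m/s.
Stage 2: m₀ = 8,484 kg, m_f = 8,484 − 5,370 = 3,114 kg; Δv = 306×9.81×ln(2.724) = 3001.9×1.0023 ≈ 3009 m/s.
Total Δv = 3838 + 3009 = 6847 m/s.

Δv ≈ 6850 m/s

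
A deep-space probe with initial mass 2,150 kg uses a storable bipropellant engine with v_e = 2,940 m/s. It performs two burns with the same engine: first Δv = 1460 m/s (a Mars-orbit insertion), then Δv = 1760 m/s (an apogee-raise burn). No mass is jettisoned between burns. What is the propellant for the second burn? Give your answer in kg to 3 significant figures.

propellant for the second burn ≈ 589 kg

After the first burn: m = 2150 × exp(−1460/2940.0) = 2150 × 0.60860 = 1,308.49 kg.
After the second burn: m = 1,308.49 × exp(−1760/2940.0) = 1,308.49 × 0.54956 = 719.094 kg.
Second-burn propellant = 1,308.49 − 719.094 = 589.396 kg.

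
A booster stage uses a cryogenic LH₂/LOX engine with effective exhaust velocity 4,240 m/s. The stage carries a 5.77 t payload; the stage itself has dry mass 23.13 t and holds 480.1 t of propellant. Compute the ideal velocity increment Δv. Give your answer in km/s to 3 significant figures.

m₀ = payload + dry + propellant = 5.77 + 23.13 + 480.1 = 509 t.
m_f = payload + dry = 5.77 + 23.13 = 28.9 t.
Δv = v_e · ln(m₀/m_f) = 4240.0 × ln(17.61) = 4240.0 × 2.8686 ≈ 12162.9 m/s.

Δv ≈ 12.2 km/s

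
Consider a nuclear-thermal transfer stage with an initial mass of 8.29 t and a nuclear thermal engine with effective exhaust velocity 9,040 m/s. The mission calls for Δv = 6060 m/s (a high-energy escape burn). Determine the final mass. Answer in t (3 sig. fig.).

final mass ≈ 4.24 t

Rocket equation: m₀/m_f = exp(Δv / v_e) = exp(6060 / 9040.0) = exp(0.6704) = 1.9549.
m_f = m₀ / 1.9549 = 8.29 / 1.9549 = 4.24063 t.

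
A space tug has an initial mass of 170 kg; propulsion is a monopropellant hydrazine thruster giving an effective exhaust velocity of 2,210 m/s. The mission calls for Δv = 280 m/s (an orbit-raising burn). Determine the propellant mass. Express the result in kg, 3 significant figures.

propellant mass ≈ 20.2 kg

From the ideal rocket equation, m₀/m_f = exp(Δv / v_e) = exp(280 / 2210.0) = exp(0.1267) = 1.1351.
m_f = 170 / 1.1351 = 149.767 kg, so propellant = m₀ − m_f = 170 − 149.767 = 20.233 kg.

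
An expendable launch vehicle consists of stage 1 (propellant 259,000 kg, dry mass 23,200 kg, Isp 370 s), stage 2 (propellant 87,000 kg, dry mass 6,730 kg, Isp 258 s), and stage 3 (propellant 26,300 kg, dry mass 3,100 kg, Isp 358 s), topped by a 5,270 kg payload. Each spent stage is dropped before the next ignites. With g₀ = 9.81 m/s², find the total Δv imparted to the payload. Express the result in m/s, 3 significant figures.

Δv ≈ 11500 m/s

Ignition mass of stage 1 = 259,000+23,200 + 87,000+6,730 + 26,300+3,100 + 5,270 = 410,600 kg.
Stage 1: m₀ = 410,600 kg, m_f = 410,600 − 259,000 = 151,600 kg; Δv = 370×9.81×ln(2.708) = 3629.7×0.9964 ≈ 3617 m/s.
Stage 2: m₀ = 128,400 kg, m_f = 128,400 − 87,000 = 41,400 kg; Δv = 258×9.81×ln(3.101) = 2531.0×1.1319 ≈ 2865 m/s.
Stage 3: m₀ = 34,670 kg, m_f = 34,670 − 26,300 = 8,370 kg; Δv = 358×9.81×ln(4.142) = 3512.0×1.4212 ≈ 4991 m/s.
Total Δv = 3617 + 2865 + 4991 = 11473 m/s.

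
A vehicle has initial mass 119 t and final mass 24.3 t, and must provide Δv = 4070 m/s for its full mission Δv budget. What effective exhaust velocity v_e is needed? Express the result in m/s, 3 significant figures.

ln(m₀/m_f) = ln(119000/24300) = ln(4.897) = 1.5886.
v_e = Δv / ln(m₀/m_f) = 4070 / 1.5886 = 2561.9 m/s.

v_e ≈ 2560 m/s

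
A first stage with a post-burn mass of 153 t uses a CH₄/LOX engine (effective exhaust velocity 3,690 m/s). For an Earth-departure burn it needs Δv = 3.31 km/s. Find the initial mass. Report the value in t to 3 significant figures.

From the ideal rocket equation, m₀/m_f = exp(Δv / v_e) = exp(3310 / 3690.0) = exp(0.8970) = 2.4523.
m₀ = m_f × 2.4523 = 153 × 2.4523 = 375.202 t.

initial mass ≈ 375 t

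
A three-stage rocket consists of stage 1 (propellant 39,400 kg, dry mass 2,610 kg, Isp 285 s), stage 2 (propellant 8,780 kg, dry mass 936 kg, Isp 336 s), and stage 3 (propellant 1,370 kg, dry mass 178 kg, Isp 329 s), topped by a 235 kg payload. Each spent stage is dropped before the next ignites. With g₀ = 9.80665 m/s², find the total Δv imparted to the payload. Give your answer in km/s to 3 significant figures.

Δv ≈ 13.2 km/s

Ignition mass of stage 1 = 39,400+2,610 + 8,780+936 + 1,370+178 + 235 = 53,509 kg.
Stage 1: m₀ = 53,509 kg, m_f = 53,509 − 39,400 = 14,109 kg; Δv = 285×9.80665×ln(3.793) = 2794.9×1.3330 ≈ 3726 m/s.
Stage 2: m₀ = 11,499 kg, m_f = 11,499 − 8,780 = 2,719 kg; Δv = 336×9.80665×ln(4.229) = 3295.0×1.4420 ≈ 4751 m/s.
Stage 3: m₀ = 1,783 kg, m_f = 1,783 − 1,370 = 413 kg; Δv = 329×9.80665×ln(4.317) = 3226.4×1.4626 ≈ 4719 m/s.
Total Δv = 3726 + 4751 + 4719 = 13196 m/s.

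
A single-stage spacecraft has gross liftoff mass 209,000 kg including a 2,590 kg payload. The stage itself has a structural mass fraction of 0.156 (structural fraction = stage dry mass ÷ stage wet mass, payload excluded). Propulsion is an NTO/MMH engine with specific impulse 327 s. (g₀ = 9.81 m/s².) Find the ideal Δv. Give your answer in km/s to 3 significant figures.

Stage wet mass = m₀ − payload = 209,000 − 2,590 = 206,410 kg.
Stage dry mass = ε × stage wet mass = 0.156 × 206,410 = 32,200 kg.
Burnout mass m_f = stage dry + payload = 32,200 + 2,590 = 34,790 kg.
v_e = Isp · g₀ = 327 × 9.81 = 3207.9 m/s.
From the ideal rocket equation, Δv = v_e · ln(209,000/34,790) = 3207.9 × ln(6.007) = 3207.9 × 1.7930 ≈ 5752 m/s.

Δv ≈ 5.75 km/s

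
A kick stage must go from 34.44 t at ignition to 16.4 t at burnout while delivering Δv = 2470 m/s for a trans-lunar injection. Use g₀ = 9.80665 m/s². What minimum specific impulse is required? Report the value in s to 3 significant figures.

ln(m₀/m_f) = ln(34440/16400) = ln(2.1) = 0.7419.
Using Δv = v_e ln(m₀/m_f): v_e = Δv / ln(m₀/m_f) = 2470 / 0.7419 = 3329.1 m/s.
Isp = v_e / g₀ = 3329.1 / 9.80665 = 339.5 s.

Isp ≈ 339 s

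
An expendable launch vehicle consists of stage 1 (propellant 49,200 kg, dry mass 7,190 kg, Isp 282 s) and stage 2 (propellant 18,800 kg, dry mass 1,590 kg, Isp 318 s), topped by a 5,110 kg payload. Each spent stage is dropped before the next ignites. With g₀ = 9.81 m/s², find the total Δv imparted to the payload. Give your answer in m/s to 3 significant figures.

Δv ≈ 6710 m/s

Ignition mass of stage 1 = 49,200+7,190 + 18,800+1,590 + 5,110 = 81,890 kg.
Stage 1: m₀ = 81,890 kg, m_f = 81,890 − 49,200 = 32,690 kg; Δv = 282×9.81×ln(2.505) = 2766.4×0.9183 ≈ 2540 m/s.
Stage 2: m₀ = 25,500 kg, m_f = 25,500 − 18,800 = 6,700 kg; Δv = 318×9.81×ln(3.806) = 3119.6×1.3366 ≈ 4170 m/s.
Total Δv = 2540 + 4170 = 6710 m/s.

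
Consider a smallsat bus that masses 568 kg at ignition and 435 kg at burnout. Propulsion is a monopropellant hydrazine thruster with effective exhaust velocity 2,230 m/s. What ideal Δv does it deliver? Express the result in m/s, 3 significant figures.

Δv ≈ 595 m/s

From the ideal rocket equation, Δv = v_e · ln(m₀/m_f) = 2230.0 × ln(1.306) = 2230.0 × 0.2668 ≈ 594.9 m/s.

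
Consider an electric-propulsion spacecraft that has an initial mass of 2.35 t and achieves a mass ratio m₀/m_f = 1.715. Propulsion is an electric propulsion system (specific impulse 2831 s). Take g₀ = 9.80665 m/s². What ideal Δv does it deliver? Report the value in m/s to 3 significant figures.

Δv ≈ 15000 m/s

v_e = Isp · g₀ = 2831 × 9.80665 = 27762.6 m/s.
Rocket equation: Δv = v_e · ln(1.715) = 27762.6 × 0.5394 ≈ 14975.5 m/s.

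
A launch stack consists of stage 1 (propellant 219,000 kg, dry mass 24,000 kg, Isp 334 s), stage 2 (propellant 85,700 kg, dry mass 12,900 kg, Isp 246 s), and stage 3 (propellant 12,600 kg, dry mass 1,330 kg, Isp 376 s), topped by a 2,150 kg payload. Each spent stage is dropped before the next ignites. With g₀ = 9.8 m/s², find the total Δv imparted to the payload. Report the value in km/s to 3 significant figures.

Δv ≈ 12.1 km/s

Ignition mass of stage 1 = 219,000+24,000 + 85,700+12,900 + 12,600+1,330 + 2,150 = 357,680 kg.
Stage 1: m₀ = 357,680 kg, m_f = 357,680 − 219,000 = 138,680 kg; Δv = 334×9.8×ln(2.579) = 3273.2×0.9475 ≈ 3101 m/s.
Stage 2: m₀ = 114,680 kg, m_f = 114,680 − 85,700 = 28,980 kg; Δv = 246×9.8×ln(3.957) = 2410.8×1.3755 ≈ 3316 m/s.
Stage 3: m₀ = 16,080 kg, m_f = 16,080 − 12,600 = 3,480 kg; Δv = 376×9.8×ln(4.621) = 3684.8×1.5305 ≈ 5640 m/s.
Total Δv = 3101 + 3316 + 5640 = 12057 m/s.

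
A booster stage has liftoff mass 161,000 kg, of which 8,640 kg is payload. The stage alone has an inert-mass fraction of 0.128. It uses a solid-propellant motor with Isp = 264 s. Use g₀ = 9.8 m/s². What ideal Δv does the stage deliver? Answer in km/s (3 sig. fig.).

Δv ≈ 4.51 km/s

Stage wet mass = m₀ − payload = 161,000 − 8,640 = 152,360 kg.
Stage dry mass = ε × stage wet mass = 0.128 × 152,360 = 19,502.1 kg.
Burnout mass m_f = stage dry + payload = 19,502.1 + 8,640 = 28,142.1 kg.
v_e = Isp · g₀ = 264 × 9.8 = 2587.2 m/s.
By the Tsiolkovsky rocket equation, Δv = v_e · ln(161,000/28,142.1) = 2587.2 × ln(5.721) = 2587.2 × 1.7441 ≈ 4512 m/s.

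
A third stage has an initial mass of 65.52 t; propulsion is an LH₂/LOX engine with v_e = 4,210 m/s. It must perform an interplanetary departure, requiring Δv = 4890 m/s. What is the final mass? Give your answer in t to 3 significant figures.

By the Tsiolkovsky rocket equation, m₀/m_f = exp(Δv / v_e) = exp(4890 / 4210.0) = exp(1.1615) = 3.1948.
m_f = m₀ / 3.1948 = 65.52 / 3.1948 = 20.5083 t.

final mass ≈ 20.5 t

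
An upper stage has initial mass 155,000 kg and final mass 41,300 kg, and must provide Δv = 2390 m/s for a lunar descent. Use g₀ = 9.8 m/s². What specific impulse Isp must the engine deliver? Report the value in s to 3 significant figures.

ln(m₀/m_f) = ln(155000/41300) = ln(3.753) = 1.3226.
v_e = Δv / ln(m₀/m_f) = 2390 / 1.3226 = 1807.1 m/s.
Isp = v_e / g₀ = 1807.1 / 9.8 = 184.4 s.

Isp ≈ 184 s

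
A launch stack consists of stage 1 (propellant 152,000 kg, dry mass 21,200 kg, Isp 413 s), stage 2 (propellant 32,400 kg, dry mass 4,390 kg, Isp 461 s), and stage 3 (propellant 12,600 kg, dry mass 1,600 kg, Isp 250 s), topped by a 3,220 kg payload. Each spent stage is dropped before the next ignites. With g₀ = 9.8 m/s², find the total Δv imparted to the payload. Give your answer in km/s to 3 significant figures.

Ignition mass of stage 1 = 152,000+21,200 + 32,400+4,390 + 12,600+1,600 + 3,220 = 227,410 kg.
Stage 1: m₀ = 227,410 kg, m_f = 227,410 − 152,000 = 75,410 kg; Δv = 413×9.8×ln(3.016) = 4047.4×1.1038 ≈ 4468 m/s.
Stage 2: m₀ = 54,210 kg, m_f = 54,210 − 32,400 = 21,810 kg; Δv = 461×9.8×ln(2.486) = 4517.8×0.9105 ≈ 4113 m/s.
Stage 3: m₀ = 17,420 kg, m_f = 17,420 − 12,600 = 4,820 kg; Δv = 250×9.8×ln(3.614) = 2450.0×1.2848 ≈ 3148 m/s.
Total Δv = 4468 + 4113 + 3148 = 11729 m/s.

Δv ≈ 11.7 km/s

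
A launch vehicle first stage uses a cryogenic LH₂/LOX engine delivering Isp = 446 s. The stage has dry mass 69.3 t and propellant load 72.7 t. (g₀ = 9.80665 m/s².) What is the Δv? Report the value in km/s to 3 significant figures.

Δv ≈ 3.14 km/s

v_e = Isp · g₀ = 446 × 9.80665 = 4373.8 m/s.
m₀ = m_dry + m_prop = 69.3 + 72.7 = 142 t.
Δv = v_e · ln(m₀/m_f) = 4373.8 × ln(2.049) = 4373.8 × 0.7174 ≈ 3137.7 m/s.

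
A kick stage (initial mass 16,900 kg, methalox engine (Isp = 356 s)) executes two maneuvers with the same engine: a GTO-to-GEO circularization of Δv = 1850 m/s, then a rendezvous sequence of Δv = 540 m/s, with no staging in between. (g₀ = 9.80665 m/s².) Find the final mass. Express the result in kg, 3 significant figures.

v_e = Isp · g₀ = 356 × 9.80665 = 3491.2 m/s.
After the first burn: m = 16900 × exp(−1850/3491.2) = 16900 × 0.58866 = 9,948.35 kg.
After the second burn: m = 9,948.35 × exp(−540/3491.2) = 9,948.35 × 0.85669 = 8,522.65 kg.

final mass ≈ 8520 kg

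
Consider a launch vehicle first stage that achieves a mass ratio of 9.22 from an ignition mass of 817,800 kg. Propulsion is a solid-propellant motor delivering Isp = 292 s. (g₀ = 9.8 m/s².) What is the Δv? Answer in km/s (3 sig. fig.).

v_e = Isp · g₀ = 292 × 9.8 = 2861.6 m/s.
Δv = v_e · ln(9.22) = 2861.6 × 2.2214 ≈ 6356.7 m/s.

Δv ≈ 6.36 km/s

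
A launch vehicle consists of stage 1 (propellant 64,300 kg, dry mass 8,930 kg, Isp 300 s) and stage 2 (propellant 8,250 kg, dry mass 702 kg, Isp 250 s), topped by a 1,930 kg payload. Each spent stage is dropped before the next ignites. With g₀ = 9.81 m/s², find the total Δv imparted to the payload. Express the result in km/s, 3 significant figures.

Δv ≈ 7.74 km/s

Ignition mass of stage 1 = 64,300+8,930 + 8,250+702 + 1,930 = 84,112 kg.
Stage 1: m₀ = 84,112 kg, m_f = 84,112 − 64,300 = 19,812 kg; Δv = 300×9.81×ln(4.246) = 2943.0×1.4459 ≈ 4255 m/s.
Stage 2: m₀ = 10,882 kg, m_f = 10,882 − 8,250 = 2,632 kg; Δv = 250×9.81×ln(4.134) = 2452.5×1.4194 ≈ 3481 m/s.
Total Δv = 4255 + 3481 = 7736 m/s.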